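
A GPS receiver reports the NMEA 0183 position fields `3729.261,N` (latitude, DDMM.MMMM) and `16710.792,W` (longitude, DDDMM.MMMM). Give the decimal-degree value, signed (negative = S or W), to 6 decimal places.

Latitude: split at 2 digits → 37° and 29.261′; 37 + 29.261/60 = 37.4876833
N → positive
λ: split at 3 digits → 167° and 10.792′; 167 + 10.792/60 = 167.1798667
W → negative

37.487683, -167.179867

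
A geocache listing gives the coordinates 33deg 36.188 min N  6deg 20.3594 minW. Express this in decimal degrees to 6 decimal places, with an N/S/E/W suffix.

φ: 36.188′ = 0.603133°; total 33.6031333
Lon: 6 + 20.3594/60 = 6.3393233

33.603133° N, 6.339323° W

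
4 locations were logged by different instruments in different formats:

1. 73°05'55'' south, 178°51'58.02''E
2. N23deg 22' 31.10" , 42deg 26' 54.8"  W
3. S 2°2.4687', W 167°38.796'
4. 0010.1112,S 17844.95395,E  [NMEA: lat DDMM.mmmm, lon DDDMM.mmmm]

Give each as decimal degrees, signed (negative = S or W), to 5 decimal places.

1. -73.09861, 178.86612
2. 23.37531, -42.44856
3. -2.04115, -167.64660
4. -0.16852, 178.74923

Point 1:
  φ: 73 + 5/60 + 55/3600 = 73.098611
  S ⇒ negate
  λ: 51′ + 58.02″ = 51.96700′; 178 + 51.96700/60 = 178.866117
  E ⇒ keep positive
Point 2:
  φ: 22′ + 31.1″ = 22.51833′; 23 + 22.51833/60 = 23.375306
  N ⇒ keep positive
  Longitude: 26′ + 54.8″ = 26.91333′; 42 + 26.91333/60 = 42.448556
  W → negative
Point 3:
  Latitude: 2.4687′ = 0.041145°; total 2.041145
  hemisphere S, so the sign is −
  Lon: 38.796′ = 0.646600°; total 167.646600
  hemisphere W, so the sign is −
Point 4:
  Latitude: degrees = first 2 digits = 0, minutes = 10.1112; 0 + 10.1112/60 = 0.168520
  hemisphere S, so the sign is −
  Lon: split at 3 digits → 178° and 44.95395′; 178 + 44.95395/60 = 178.749233
  E ⇒ keep positive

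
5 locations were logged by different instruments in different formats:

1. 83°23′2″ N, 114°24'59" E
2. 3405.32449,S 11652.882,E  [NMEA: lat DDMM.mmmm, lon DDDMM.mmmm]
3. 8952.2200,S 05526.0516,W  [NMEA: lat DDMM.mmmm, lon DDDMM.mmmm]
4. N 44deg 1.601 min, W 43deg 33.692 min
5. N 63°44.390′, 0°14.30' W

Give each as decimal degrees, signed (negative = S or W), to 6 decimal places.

1. 83.383889, 114.416389
2. -34.088742, 116.881367
3. -89.870333, -55.434193
4. 44.026683, -43.561533
5. 63.739833, -0.238333

Point 1:
  Latitude: 83° + 23/60 + 2/3600 = 83 + 0.383333 + 0.000556 = 83.3838889
  N → positive
  Lon: 114 + 24/60 + 59/3600 = 114.4163889
  E → positive
Point 2:
  Lat: split at 2 digits → 34° and 5.32449′; 34 + 5.32449/60 = 34.0887415
  hemisphere S, so the sign is −
  Longitude: degrees = first 3 digits = 116, minutes = 52.882; 116 + 52.882/60 = 116.8813667
  E → positive
Point 3:
  φ: degrees = first 2 digits = 89, minutes = 52.22; 89 + 52.22/60 = 89.8703333
  S → negative
  Longitude: split at 3 digits → 055° and 26.0516′; 55 + 26.0516/60 = 55.4341933
  W → negative
Point 4:
  Lat: 1.601′ = 0.026683°; total 44.0266833
  N ⇒ keep positive
  Longitude: 43 + 33.692/60 = 43.5615333
  W → negative
Point 5:
  Latitude: 44.39′ = 0.739833°; total 63.7398333
  N → positive
  λ: 14.3′ = 0.238333°; total 0.2383333
  W ⇒ negate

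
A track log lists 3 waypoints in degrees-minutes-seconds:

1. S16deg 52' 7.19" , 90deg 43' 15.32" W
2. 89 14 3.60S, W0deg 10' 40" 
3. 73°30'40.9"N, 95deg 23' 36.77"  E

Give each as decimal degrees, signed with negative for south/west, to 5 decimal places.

Point 1:
  φ: 52′ + 7.19″ = 52.11983′; 16 + 52.11983/60 = 16.868664
  hemisphere S, so the sign is −
  Lon: 90° + 43/60 + 15.32/3600 = 90 + 0.716667 + 0.004256 = 90.720922
  hemisphere W, so the sign is −
Point 2:
  Lat: 89° + 14/60 + 3.6/3600 = 89 + 0.233333 + 0.001000 = 89.234333
  S → negative
  λ: 0 + 10/60 + 40/3600 = 0.177778
  W ⇒ negate
Point 3:
  Lat: 73 + 30/60 + 40.9/3600 = 73.511361
  N → positive
  Lon: 95 + 23/60 + 36.77/3600 = 95.393547
  E → positive

1. -16.86866, -90.72092
2. -89.23433, -0.17778
3. 73.51136, 95.39355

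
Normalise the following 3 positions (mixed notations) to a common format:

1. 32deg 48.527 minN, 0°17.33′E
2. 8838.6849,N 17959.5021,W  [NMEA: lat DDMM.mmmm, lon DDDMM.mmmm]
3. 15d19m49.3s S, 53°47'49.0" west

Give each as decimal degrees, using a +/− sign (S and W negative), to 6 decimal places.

1. 32.808783, 0.288833
2. 88.644748, -179.991702
3. -15.330361, -53.796944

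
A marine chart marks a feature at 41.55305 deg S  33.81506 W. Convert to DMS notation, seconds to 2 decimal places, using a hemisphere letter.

41°33′10.98″ S, 33°48′54.22″ W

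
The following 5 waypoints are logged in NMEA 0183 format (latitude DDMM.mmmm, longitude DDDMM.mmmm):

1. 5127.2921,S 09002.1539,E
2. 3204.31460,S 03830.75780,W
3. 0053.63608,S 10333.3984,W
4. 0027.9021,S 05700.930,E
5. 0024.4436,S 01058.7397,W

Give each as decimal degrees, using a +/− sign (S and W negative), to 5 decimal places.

Point 1:
  φ: degrees = first 2 digits = 51, minutes = 27.2921; 51 + 27.2921/60 = 51.454868
  hemisphere S, so the sign is −
  Longitude: degrees = first 3 digits = 90, minutes = 2.1539; 90 + 2.1539/60 = 90.035898
  E → positive
Point 2:
  Lat: split at 2 digits → 32° and 4.3146′; 32 + 4.3146/60 = 32.071910
  hemisphere S, so the sign is −
  λ: split at 3 digits → 038° and 30.7578′; 38 + 30.7578/60 = 38.512630
  hemisphere W, so the sign is −
Point 3:
  φ: split at 2 digits → 00° and 53.63608′; 0 + 53.63608/60 = 0.893935
  hemisphere S, so the sign is −
  Longitude: degrees = first 3 digits = 103, minutes = 33.3984; 103 + 33.3984/60 = 103.556640
  W → negative
Point 4:
  Latitude: split at 2 digits → 00° and 27.9021′; 0 + 27.9021/60 = 0.465035
  S ⇒ negate
  λ: split at 3 digits → 057° and 0.93′; 57 + 0.93/60 = 57.015500
  E ⇒ keep positive
Point 5:
  Latitude: split at 2 digits → 00° and 24.4436′; 0 + 24.4436/60 = 0.407393
  hemisphere S, so the sign is −
  Longitude: split at 3 digits → 010° and 58.7397′; 10 + 58.7397/60 = 10.978995
  W → negative

1. -51.45487, 90.03590
2. -32.07191, -38.51263
3. -0.89393, -103.55664
4. -0.46504, 57.01550
5. -0.40739, -10.97900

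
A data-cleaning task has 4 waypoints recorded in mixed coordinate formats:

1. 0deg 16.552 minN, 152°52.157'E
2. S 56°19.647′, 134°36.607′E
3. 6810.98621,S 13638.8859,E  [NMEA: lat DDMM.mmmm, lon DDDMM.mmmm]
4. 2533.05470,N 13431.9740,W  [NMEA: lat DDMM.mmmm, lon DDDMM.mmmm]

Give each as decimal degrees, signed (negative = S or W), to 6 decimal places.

1. 0.275867, 152.869283
2. -56.327450, 134.610117
3. -68.183104, 136.648098
4. 25.550912, -134.532900

Point 1:
  Latitude: 0 + 16.552/60 = 0.2758667
  N ⇒ keep positive
  Lon: 52.157′ = 0.869283°; total 152.8692833
  E ⇒ keep positive
Point 2:
  φ: 56 + 19.647/60 = 56.3274500
  S → negative
  λ: 134 + 36.607/60 = 134.6101167
  E ⇒ keep positive
Point 3:
  Lat: degrees = first 2 digits = 68, minutes = 10.98621; 68 + 10.98621/60 = 68.1831035
  hemisphere S, so the sign is −
  Longitude: degrees = first 3 digits = 136, minutes = 38.8859; 136 + 38.8859/60 = 136.6480983
  E ⇒ keep positive
Point 4:
  Latitude: split at 2 digits → 25° and 33.0547′; 25 + 33.0547/60 = 25.5509117
  N → positive
  Longitude: degrees = first 3 digits = 134, minutes = 31.974; 134 + 31.974/60 = 134.5329000
  hemisphere W, so the sign is −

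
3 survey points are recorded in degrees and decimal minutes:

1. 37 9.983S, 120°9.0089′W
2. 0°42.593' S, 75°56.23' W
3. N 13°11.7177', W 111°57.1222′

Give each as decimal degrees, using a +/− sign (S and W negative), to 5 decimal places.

1. -37.16638, -120.15015
2. -0.70988, -75.93717
3. 13.19530, -111.95204

Point 1:
  Latitude: 9.983′ = 0.166383°; total 37.166383
  S → negative
  λ: 120 + 9.0089/60 = 120.150148
  W ⇒ negate
Point 2:
  Latitude: 42.593′ = 0.709883°; total 0.709883
  S ⇒ negate
  λ: 56.23′ = 0.937167°; total 75.937167
  hemisphere W, so the sign is −
Point 3:
  Lat: 13 + 11.7177/60 = 13.195295
  N → positive
  Longitude: 57.1222′ = 0.952037°; total 111.952037
  hemisphere W, so the sign is −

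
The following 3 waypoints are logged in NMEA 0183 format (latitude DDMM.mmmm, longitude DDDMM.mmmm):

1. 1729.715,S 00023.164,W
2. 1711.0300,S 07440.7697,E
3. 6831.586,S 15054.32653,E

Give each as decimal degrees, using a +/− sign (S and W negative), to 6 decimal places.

1. -17.495250, -0.386067
2. -17.183833, 74.679495
3. -68.526433, 150.905442

Point 1:
  Latitude: degrees = first 2 digits = 17, minutes = 29.715; 17 + 29.715/60 = 17.4952500
  S ⇒ negate
  Lon: split at 3 digits → 000° and 23.164′; 0 + 23.164/60 = 0.3860667
  W ⇒ negate
Point 2:
  φ: degrees = first 2 digits = 17, minutes = 11.03; 17 + 11.03/60 = 17.1838333
  S → negative
  Longitude: split at 3 digits → 074° and 40.7697′; 74 + 40.7697/60 = 74.6794950
  E ⇒ keep positive
Point 3:
  Latitude: split at 2 digits → 68° and 31.586′; 68 + 31.586/60 = 68.5264333
  S ⇒ negate
  Longitude: degrees = first 3 digits = 150, minutes = 54.32653; 150 + 54.32653/60 = 150.9054422
  E ⇒ keep positive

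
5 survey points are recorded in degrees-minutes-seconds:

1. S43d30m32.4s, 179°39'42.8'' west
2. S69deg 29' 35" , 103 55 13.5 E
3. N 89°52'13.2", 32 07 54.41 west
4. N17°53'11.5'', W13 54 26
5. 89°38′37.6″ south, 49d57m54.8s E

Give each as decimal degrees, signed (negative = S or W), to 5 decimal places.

Point 1:
  Latitude: 43 + 30/60 + 32.4/3600 = 43.509000
  S ⇒ negate
  Longitude: 179 + 39/60 + 42.8/3600 = 179.661889
  hemisphere W, so the sign is −
Point 2:
  φ: 69° + 29/60 + 35/3600 = 69 + 0.483333 + 0.009722 = 69.493056
  S → negative
  Longitude: 103° + 55/60 + 13.5/3600 = 103 + 0.916667 + 0.003750 = 103.920417
  E → positive
Point 3:
  Lat: 89° + 52/60 + 13.2/3600 = 89 + 0.866667 + 0.003667 = 89.870333
  N → positive
  λ: 7′ + 54.41″ = 7.90683′; 32 + 7.90683/60 = 32.131781
  hemisphere W, so the sign is −
Point 4:
  Latitude: 17° + 53/60 + 11.5/3600 = 17 + 0.883333 + 0.003194 = 17.886528
  N → positive
  λ: 54′ + 26″ = 54.43333′; 13 + 54.43333/60 = 13.907222
  hemisphere W, so the sign is −
Point 5:
  Latitude: 89 + 38/60 + 37.6/3600 = 89.643778
  hemisphere S, so the sign is −
  Lon: 49 + 57/60 + 54.8/3600 = 49.965222
  E ⇒ keep positive

1. -43.50900, -179.66189
2. -69.49306, 103.92042
3. 89.87033, -32.13178
4. 17.88653, -13.90722
5. -89.64378, 49.96522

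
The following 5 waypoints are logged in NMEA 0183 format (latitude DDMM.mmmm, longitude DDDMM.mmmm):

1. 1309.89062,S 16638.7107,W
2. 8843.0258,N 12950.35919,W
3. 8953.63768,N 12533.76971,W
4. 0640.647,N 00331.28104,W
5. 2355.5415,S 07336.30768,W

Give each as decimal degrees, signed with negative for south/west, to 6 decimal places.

1. -13.164844, -166.645178
2. 88.717097, -129.839320
3. 89.893961, -125.562829
4. 6.677450, -3.521351
5. -23.925692, -73.605128

Point 1:
  φ: split at 2 digits → 13° and 9.89062′; 13 + 9.89062/60 = 13.1648437
  S → negative
  Longitude: degrees = first 3 digits = 166, minutes = 38.7107; 166 + 38.7107/60 = 166.6451783
  W → negative
Point 2:
  Lat: split at 2 digits → 88° and 43.0258′; 88 + 43.0258/60 = 88.7170967
  N ⇒ keep positive
  Lon: degrees = first 3 digits = 129, minutes = 50.35919; 129 + 50.35919/60 = 129.8393198
  hemisphere W, so the sign is −
Point 3:
  Lat: degrees = first 2 digits = 89, minutes = 53.63768; 89 + 53.63768/60 = 89.8939613
  N ⇒ keep positive
  λ: degrees = first 3 digits = 125, minutes = 33.76971; 125 + 33.76971/60 = 125.5628285
  W ⇒ negate
Point 4:
  Lat: split at 2 digits → 06° and 40.647′; 6 + 40.647/60 = 6.6774500
  N → positive
  Lon: split at 3 digits → 003° and 31.28104′; 3 + 31.28104/60 = 3.5213507
  W → negative
Point 5:
  Latitude: degrees = first 2 digits = 23, minutes = 55.5415; 23 + 55.5415/60 = 23.9256917
  hemisphere S, so the sign is −
  Lon: degrees = first 3 digits = 73, minutes = 36.30768; 73 + 36.30768/60 = 73.6051280
  hemisphere W, so the sign is −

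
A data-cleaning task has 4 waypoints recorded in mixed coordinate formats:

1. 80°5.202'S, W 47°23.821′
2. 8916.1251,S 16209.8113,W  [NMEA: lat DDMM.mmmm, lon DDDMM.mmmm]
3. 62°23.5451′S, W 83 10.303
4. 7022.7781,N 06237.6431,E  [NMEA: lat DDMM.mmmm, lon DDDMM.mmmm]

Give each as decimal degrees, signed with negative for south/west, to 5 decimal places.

Point 1:
  Latitude: 5.202′ = 0.086700°; total 80.086700
  hemisphere S, so the sign is −
  λ: 23.821′ = 0.397017°; total 47.397017
  W → negative
Point 2:
  Lat: split at 2 digits → 89° and 16.1251′; 89 + 16.1251/60 = 89.268752
  S → negative
  Lon: degrees = first 3 digits = 162, minutes = 9.8113; 162 + 9.8113/60 = 162.163522
  W ⇒ negate
Point 3:
  φ: 62 + 23.5451/60 = 62.392418
  S → negative
  Longitude: 10.303′ = 0.171717°; total 83.171717
  hemisphere W, so the sign is −
Point 4:
  Lat: degrees = first 2 digits = 70, minutes = 22.7781; 70 + 22.7781/60 = 70.379635
  N ⇒ keep positive
  Lon: split at 3 digits → 062° and 37.6431′; 62 + 37.6431/60 = 62.627385
  E ⇒ keep positive

1. -80.08670, -47.39702
2. -89.26875, -162.16352
3. -62.39242, -83.17172
4. 70.37964, 62.62739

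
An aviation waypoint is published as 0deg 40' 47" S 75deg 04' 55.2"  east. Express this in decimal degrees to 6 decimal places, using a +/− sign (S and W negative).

φ: 40′ + 47″ = 40.78333′; 0 + 40.78333/60 = 0.6797222
S ⇒ negate
λ: 4′ + 55.2″ = 4.92000′; 75 + 4.92000/60 = 75.0820000
E ⇒ keep positive

-0.679722, 75.082000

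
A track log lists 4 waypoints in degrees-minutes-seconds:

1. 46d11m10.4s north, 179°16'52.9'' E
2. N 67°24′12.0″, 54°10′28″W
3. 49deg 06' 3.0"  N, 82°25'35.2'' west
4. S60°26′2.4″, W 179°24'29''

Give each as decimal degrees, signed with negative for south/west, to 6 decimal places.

Point 1:
  Latitude: 46 + 11/60 + 10.4/3600 = 46.1862222
  N → positive
  λ: 179° + 16/60 + 52.9/3600 = 179 + 0.266667 + 0.014694 = 179.2813611
  E ⇒ keep positive
Point 2:
  Lat: 67 + 24/60 + 12/3600 = 67.4033333
  N → positive
  Lon: 54° + 10/60 + 28/3600 = 54 + 0.166667 + 0.007778 = 54.1744444
  hemisphere W, so the sign is −
Point 3:
  Latitude: 49 + 6/60 + 3/3600 = 49.1008333
  N → positive
  Lon: 25′ + 35.2″ = 25.58667′; 82 + 25.58667/60 = 82.4264444
  W → negative
Point 4:
  Lat: 60 + 26/60 + 2.4/3600 = 60.4340000
  S → negative
  λ: 179° + 24/60 + 29/3600 = 179 + 0.400000 + 0.008056 = 179.4080556
  hemisphere W, so the sign is −

1. 46.186222, 179.281361
2. 67.403333, -54.174444
3. 49.100833, -82.426444
4. -60.434000, -179.408056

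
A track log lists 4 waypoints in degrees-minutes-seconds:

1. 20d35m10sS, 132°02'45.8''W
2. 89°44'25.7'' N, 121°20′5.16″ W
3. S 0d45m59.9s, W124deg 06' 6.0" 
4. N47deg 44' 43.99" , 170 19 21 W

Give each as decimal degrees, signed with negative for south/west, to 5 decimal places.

Point 1:
  Latitude: 20° + 35/60 + 10/3600 = 20 + 0.583333 + 0.002778 = 20.586111
  hemisphere S, so the sign is −
  Lon: 132° + 2/60 + 45.8/3600 = 132 + 0.033333 + 0.012722 = 132.046056
  W → negative
Point 2:
  φ: 89 + 44/60 + 25.7/3600 = 89.740472
  N ⇒ keep positive
  λ: 121 + 20/60 + 5.16/3600 = 121.334767
  hemisphere W, so the sign is −
Point 3:
  Latitude: 45′ + 59.9″ = 45.99833′; 0 + 45.99833/60 = 0.766639
  hemisphere S, so the sign is −
  λ: 124° + 6/60 + 6/3600 = 124 + 0.100000 + 0.001667 = 124.101667
  W ⇒ negate
Point 4:
  Lat: 44′ + 43.99″ = 44.73317′; 47 + 44.73317/60 = 47.745553
  N → positive
  λ: 19′ + 21″ = 19.35000′; 170 + 19.35000/60 = 170.322500
  hemisphere W, so the sign is −

1. -20.58611, -132.04606
2. 89.74047, -121.33477
3. -0.76664, -124.10167
4. 47.74555, -170.32250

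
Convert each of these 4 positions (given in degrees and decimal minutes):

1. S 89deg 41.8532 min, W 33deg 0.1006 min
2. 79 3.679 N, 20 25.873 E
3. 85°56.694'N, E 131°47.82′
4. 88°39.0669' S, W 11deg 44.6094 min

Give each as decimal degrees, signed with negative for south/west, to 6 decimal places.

1. -89.697553, -33.001677
2. 79.061317, 20.431217
3. 85.944900, 131.797000
4. -88.651115, -11.743490

Point 1:
  φ: 41.8532′ = 0.697553°; total 89.6975533
  S ⇒ negate
  Longitude: 33 + 0.1006/60 = 33.0016767
  W ⇒ negate
Point 2:
  Latitude: 79 + 3.679/60 = 79.0613167
  N ⇒ keep positive
  λ: 25.873′ = 0.431217°; total 20.4312167
  E → positive
Point 3:
  Latitude: 85 + 56.694/60 = 85.9449000
  N → positive
  Longitude: 131 + 47.82/60 = 131.7970000
  E → positive
Point 4:
  Latitude: 88 + 39.0669/60 = 88.6511150
  S → negative
  Longitude: 44.6094′ = 0.743490°; total 11.7434900
  W → negative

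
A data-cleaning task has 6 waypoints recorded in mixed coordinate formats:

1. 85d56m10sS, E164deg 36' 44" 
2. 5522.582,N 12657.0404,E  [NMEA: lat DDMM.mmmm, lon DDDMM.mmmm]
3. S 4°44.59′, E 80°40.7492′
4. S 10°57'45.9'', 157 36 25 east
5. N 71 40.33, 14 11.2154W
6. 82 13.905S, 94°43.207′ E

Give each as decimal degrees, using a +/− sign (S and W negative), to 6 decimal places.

1. -85.936111, 164.612222
2. 55.376367, 126.950673
3. -4.743167, 80.679153
4. -10.962750, 157.606944
5. 71.672167, -14.186923
6. -82.231750, 94.720117

Point 1:
  φ: 85° + 56/60 + 10/3600 = 85 + 0.933333 + 0.002778 = 85.9361111
  S ⇒ negate
  λ: 164° + 36/60 + 44/3600 = 164 + 0.600000 + 0.012222 = 164.6122222
  E ⇒ keep positive
Point 2:
  Latitude: degrees = first 2 digits = 55, minutes = 22.582; 55 + 22.582/60 = 55.3763667
  N ⇒ keep positive
  λ: degrees = first 3 digits = 126, minutes = 57.0404; 126 + 57.0404/60 = 126.9506733
  E ⇒ keep positive
Point 3:
  Lat: 44.59′ = 0.743167°; total 4.7431667
  S ⇒ negate
  λ: 80 + 40.7492/60 = 80.6791533
  E ⇒ keep positive
Point 4:
  Latitude: 57′ + 45.9″ = 57.76500′; 10 + 57.76500/60 = 10.9627500
  S ⇒ negate
  Longitude: 36′ + 25″ = 36.41667′; 157 + 36.41667/60 = 157.6069444
  E ⇒ keep positive
Point 5:
  Latitude: 40.33′ = 0.672167°; total 71.6721667
  N ⇒ keep positive
  λ: 11.2154′ = 0.186923°; total 14.1869233
  W ⇒ negate
Point 6:
  φ: 82 + 13.905/60 = 82.2317500
  S ⇒ negate
  λ: 43.207′ = 0.720117°; total 94.7201167
  E ⇒ keep positive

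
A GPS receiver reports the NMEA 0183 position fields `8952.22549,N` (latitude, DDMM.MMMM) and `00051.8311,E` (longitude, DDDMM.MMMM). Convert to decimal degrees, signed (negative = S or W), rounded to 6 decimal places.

Latitude: split at 2 digits → 89° and 52.22549′; 89 + 52.22549/60 = 89.8704248
N ⇒ keep positive
Lon: split at 3 digits → 000° and 51.8311′; 0 + 51.8311/60 = 0.8638517
E → positive

89.870425, 0.863852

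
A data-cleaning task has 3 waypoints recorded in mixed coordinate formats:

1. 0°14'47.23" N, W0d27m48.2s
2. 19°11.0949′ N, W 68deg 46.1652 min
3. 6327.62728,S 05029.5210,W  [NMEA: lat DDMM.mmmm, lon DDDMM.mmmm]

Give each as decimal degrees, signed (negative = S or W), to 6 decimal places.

1. 0.246453, -0.463389
2. 19.184915, -68.769420
3. -63.460455, -50.492017

Point 1:
  Lat: 14′ + 47.23″ = 14.78717′; 0 + 14.78717/60 = 0.2464528
  N → positive
  Longitude: 0° + 27/60 + 48.2/3600 = 0 + 0.450000 + 0.013389 = 0.4633889
  hemisphere W, so the sign is −
Point 2:
  Lat: 11.0949′ = 0.184915°; total 19.1849150
  N → positive
  λ: 68 + 46.1652/60 = 68.7694200
  W → negative
Point 3:
  Latitude: split at 2 digits → 63° and 27.62728′; 63 + 27.62728/60 = 63.4604547
  S → negative
  λ: split at 3 digits → 050° and 29.521′; 50 + 29.521/60 = 50.4920167
  hemisphere W, so the sign is −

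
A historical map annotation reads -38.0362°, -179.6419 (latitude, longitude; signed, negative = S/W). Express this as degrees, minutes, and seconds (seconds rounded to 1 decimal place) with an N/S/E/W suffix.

Latitude is negative → S; |value| = 38.036200
Latitude: whole degrees 38; 2.17200′ → 2′ and 10.320″
Longitude is negative → W; |value| = 179.641900
λ: whole degrees 179; 38.51400′ → 38′ and 30.840″

38°02′10.3″ S, 179°38′30.8″ W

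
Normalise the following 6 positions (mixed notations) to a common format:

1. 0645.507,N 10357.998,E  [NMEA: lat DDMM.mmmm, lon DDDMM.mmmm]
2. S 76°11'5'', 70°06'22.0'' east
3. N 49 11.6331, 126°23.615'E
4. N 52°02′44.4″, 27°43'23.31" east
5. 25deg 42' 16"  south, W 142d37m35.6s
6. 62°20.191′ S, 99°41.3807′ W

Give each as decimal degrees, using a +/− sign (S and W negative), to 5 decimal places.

1. 6.75845, 103.96663
2. -76.18472, 70.10611
3. 49.19389, 126.39358
4. 52.04567, 27.72314
5. -25.70444, -142.62656
6. -62.33652, -99.68968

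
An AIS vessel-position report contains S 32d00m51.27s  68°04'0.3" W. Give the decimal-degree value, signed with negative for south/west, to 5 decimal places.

Lat: 32 + 0/60 + 51.27/3600 = 32.014242
S → negative
Lon: 4′ + 0.3″ = 4.00500′; 68 + 4.00500/60 = 68.066750
hemisphere W, so the sign is −

-32.01424, -68.06675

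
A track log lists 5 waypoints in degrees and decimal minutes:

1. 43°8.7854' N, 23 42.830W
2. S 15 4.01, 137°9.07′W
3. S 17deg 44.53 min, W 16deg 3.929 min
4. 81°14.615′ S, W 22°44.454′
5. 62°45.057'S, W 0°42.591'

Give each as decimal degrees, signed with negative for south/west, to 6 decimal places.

Point 1:
  Latitude: 43 + 8.7854/60 = 43.1464233
  N → positive
  Longitude: 42.83′ = 0.713833°; total 23.7138333
  W → negative
Point 2:
  Latitude: 15 + 4.01/60 = 15.0668333
  S → negative
  Lon: 9.07′ = 0.151167°; total 137.1511667
  W ⇒ negate
Point 3:
  φ: 44.53′ = 0.742167°; total 17.7421667
  hemisphere S, so the sign is −
  Lon: 16 + 3.929/60 = 16.0654833
  hemisphere W, so the sign is −
Point 4:
  Latitude: 81 + 14.615/60 = 81.2435833
  S ⇒ negate
  Longitude: 44.454′ = 0.740900°; total 22.7409000
  W → negative
Point 5:
  Lat: 45.057′ = 0.750950°; total 62.7509500
  hemisphere S, so the sign is −
  λ: 0 + 42.591/60 = 0.7098500
  W → negative

1. 43.146423, -23.713833
2. -15.066833, -137.151167
3. -17.742167, -16.065483
4. -81.243583, -22.740900
5. -62.750950, -0.709850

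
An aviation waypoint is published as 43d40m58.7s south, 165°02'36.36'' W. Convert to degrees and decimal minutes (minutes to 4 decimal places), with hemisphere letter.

43° 40.9783′ S, 165° 2.6060′ W

φ: 40 + 58.7/60 = 40.978333′
λ: seconds/60 = 0.60600; minutes = 2 + 0.60600 = 2.606000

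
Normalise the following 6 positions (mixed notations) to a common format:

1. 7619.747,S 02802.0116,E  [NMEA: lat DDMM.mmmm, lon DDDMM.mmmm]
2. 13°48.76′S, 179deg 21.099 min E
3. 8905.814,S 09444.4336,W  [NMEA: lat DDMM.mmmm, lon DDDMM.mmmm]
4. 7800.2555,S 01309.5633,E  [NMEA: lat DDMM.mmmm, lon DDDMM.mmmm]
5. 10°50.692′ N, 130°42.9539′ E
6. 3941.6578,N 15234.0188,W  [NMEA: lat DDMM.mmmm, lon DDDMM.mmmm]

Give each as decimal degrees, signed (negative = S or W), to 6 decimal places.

Point 1:
  φ: degrees = first 2 digits = 76, minutes = 19.747; 76 + 19.747/60 = 76.3291167
  hemisphere S, so the sign is −
  λ: split at 3 digits → 028° and 2.0116′; 28 + 2.0116/60 = 28.0335267
  E → positive
Point 2:
  Latitude: 13 + 48.76/60 = 13.8126667
  S → negative
  λ: 179 + 21.099/60 = 179.3516500
  E ⇒ keep positive
Point 3:
  Lat: split at 2 digits → 89° and 5.814′; 89 + 5.814/60 = 89.0969000
  hemisphere S, so the sign is −
  Longitude: split at 3 digits → 094° and 44.4336′; 94 + 44.4336/60 = 94.7405600
  W ⇒ negate
Point 4:
  Lat: degrees = first 2 digits = 78, minutes = 0.2555; 78 + 0.2555/60 = 78.0042583
  S ⇒ negate
  λ: degrees = first 3 digits = 13, minutes = 9.5633; 13 + 9.5633/60 = 13.1593883
  E → positive
Point 5:
  Latitude: 50.692′ = 0.844867°; total 10.8448667
  N ⇒ keep positive
  Longitude: 130 + 42.9539/60 = 130.7158983
  E ⇒ keep positive
Point 6:
  Lat: degrees = first 2 digits = 39, minutes = 41.6578; 39 + 41.6578/60 = 39.6942967
  N ⇒ keep positive
  Lon: degrees = first 3 digits = 152, minutes = 34.0188; 152 + 34.0188/60 = 152.5669800
  hemisphere W, so the sign is −

1. -76.329117, 28.033527
2. -13.812667, 179.351650
3. -89.096900, -94.740560
4. -78.004258, 13.159388
5. 10.844867, 130.715898
6. 39.694297, -152.566980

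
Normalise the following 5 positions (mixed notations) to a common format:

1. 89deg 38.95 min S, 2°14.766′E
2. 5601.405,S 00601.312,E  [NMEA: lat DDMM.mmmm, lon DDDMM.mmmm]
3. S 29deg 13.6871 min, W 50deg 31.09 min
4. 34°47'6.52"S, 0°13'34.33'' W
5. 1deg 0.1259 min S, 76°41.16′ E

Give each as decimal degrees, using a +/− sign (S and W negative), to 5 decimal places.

1. -89.64917, 2.24610
2. -56.02342, 6.02187
3. -29.22812, -50.51817
4. -34.78514, -0.22620
5. -1.00210, 76.68600

Point 1:
  Latitude: 89 + 38.95/60 = 89.649167
  S → negative
  Longitude: 14.766′ = 0.246100°; total 2.246100
  E → positive
Point 2:
  φ: degrees = first 2 digits = 56, minutes = 1.405; 56 + 1.405/60 = 56.023417
  S → negative
  Longitude: split at 3 digits → 006° and 1.312′; 6 + 1.312/60 = 6.021867
  E ⇒ keep positive
Point 3:
  Lat: 29 + 13.6871/60 = 29.228118
  S → negative
  λ: 31.09′ = 0.518167°; total 50.518167
  W → negative
Point 4:
  Latitude: 47′ + 6.52″ = 47.10867′; 34 + 47.10867/60 = 34.785144
  hemisphere S, so the sign is −
  λ: 0° + 13/60 + 34.33/3600 = 0 + 0.216667 + 0.009536 = 0.226203
  hemisphere W, so the sign is −
Point 5:
  φ: 0.1259′ = 0.002098°; total 1.002098
  S → negative
  λ: 76 + 41.16/60 = 76.686000
  E → positive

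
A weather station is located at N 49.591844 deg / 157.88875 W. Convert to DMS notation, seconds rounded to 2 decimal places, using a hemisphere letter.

φ: whole degrees 49; 35.51064′ → 35′ and 30.6384″
Lon: 0.888750 × 60 = 53.32500′ → 53′, remainder × 60 = 19.5000″

49°35′30.64″ N, 157°53′19.50″ W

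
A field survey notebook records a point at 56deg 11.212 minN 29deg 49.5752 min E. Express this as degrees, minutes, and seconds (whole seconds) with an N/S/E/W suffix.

Latitude: fractional minutes 0.21200 × 60 = 12.72″
λ: 49.57520′ → 49′ and 0.57520 × 60 = 34.51″

56°11′13″ N, 29°49′35″ E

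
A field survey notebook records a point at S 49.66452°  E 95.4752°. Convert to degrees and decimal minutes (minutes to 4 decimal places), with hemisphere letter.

49° 39.8712′ S, 95° 28.5120′ E

Latitude: 49° + 0.664520 × 60 = 49° 39.871200′
Lon: minutes = (95.475200 − 95) × 60 = 28.512000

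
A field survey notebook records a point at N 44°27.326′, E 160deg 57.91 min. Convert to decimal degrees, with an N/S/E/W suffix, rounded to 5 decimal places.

44.45543° N, 160.96517° E

Latitude: 44 + 27.326/60 = 44.455433
Longitude: 160 + 57.91/60 = 160.965167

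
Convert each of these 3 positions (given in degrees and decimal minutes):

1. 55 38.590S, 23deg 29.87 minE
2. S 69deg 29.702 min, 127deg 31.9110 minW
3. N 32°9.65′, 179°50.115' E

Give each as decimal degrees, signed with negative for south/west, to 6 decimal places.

1. -55.643167, 23.497833
2. -69.495033, -127.531850
3. 32.160833, 179.835250

Point 1:
  Latitude: 38.59′ = 0.643167°; total 55.6431667
  S ⇒ negate
  Longitude: 29.87′ = 0.497833°; total 23.4978333
  E ⇒ keep positive
Point 2:
  Lat: 29.702′ = 0.495033°; total 69.4950333
  S ⇒ negate
  Longitude: 31.911′ = 0.531850°; total 127.5318500
  hemisphere W, so the sign is −
Point 3:
  Latitude: 9.65′ = 0.160833°; total 32.1608333
  N → positive
  λ: 50.115′ = 0.835250°; total 179.8352500
  E ⇒ keep positive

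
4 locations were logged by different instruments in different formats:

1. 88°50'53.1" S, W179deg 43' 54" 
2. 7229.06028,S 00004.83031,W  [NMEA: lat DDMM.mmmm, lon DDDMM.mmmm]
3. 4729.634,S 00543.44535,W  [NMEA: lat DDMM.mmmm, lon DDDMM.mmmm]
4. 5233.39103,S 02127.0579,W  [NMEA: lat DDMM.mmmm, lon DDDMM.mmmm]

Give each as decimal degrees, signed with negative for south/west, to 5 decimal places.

1. -88.84808, -179.73167
2. -72.48434, -0.08051
3. -47.49390, -5.72409
4. -52.55652, -21.45097

Point 1:
  φ: 88 + 50/60 + 53.1/3600 = 88.848083
  S → negative
  Lon: 43′ + 54″ = 43.90000′; 179 + 43.90000/60 = 179.731667
  W → negative
Point 2:
  Lat: degrees = first 2 digits = 72, minutes = 29.06028; 72 + 29.06028/60 = 72.484338
  hemisphere S, so the sign is −
  Lon: split at 3 digits → 000° and 4.83031′; 0 + 4.83031/60 = 0.080505
  W → negative
Point 3:
  φ: split at 2 digits → 47° and 29.634′; 47 + 29.634/60 = 47.493900
  hemisphere S, so the sign is −
  λ: split at 3 digits → 005° and 43.44535′; 5 + 43.44535/60 = 5.724089
  W ⇒ negate
Point 4:
  Lat: split at 2 digits → 52° and 33.39103′; 52 + 33.39103/60 = 52.556517
  S → negative
  λ: split at 3 digits → 021° and 27.0579′; 21 + 27.0579/60 = 21.450965
  W → negative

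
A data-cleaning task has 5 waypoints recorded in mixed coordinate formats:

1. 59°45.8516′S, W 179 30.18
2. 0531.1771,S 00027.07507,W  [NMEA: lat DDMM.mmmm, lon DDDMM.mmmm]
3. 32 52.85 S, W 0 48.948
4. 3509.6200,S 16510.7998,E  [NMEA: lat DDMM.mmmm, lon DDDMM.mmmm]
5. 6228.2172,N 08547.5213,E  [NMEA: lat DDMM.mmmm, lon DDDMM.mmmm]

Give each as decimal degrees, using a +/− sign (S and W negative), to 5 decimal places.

Point 1:
  Latitude: 45.8516′ = 0.764193°; total 59.764193
  S → negative
  Lon: 30.18′ = 0.503000°; total 179.503000
  W ⇒ negate
Point 2:
  Latitude: split at 2 digits → 05° and 31.1771′; 5 + 31.1771/60 = 5.519618
  hemisphere S, so the sign is −
  Longitude: degrees = first 3 digits = 0, minutes = 27.07507; 0 + 27.07507/60 = 0.451251
  hemisphere W, so the sign is −
Point 3:
  Latitude: 52.85′ = 0.880833°; total 32.880833
  hemisphere S, so the sign is −
  λ: 48.948′ = 0.815800°; total 0.815800
  W → negative
Point 4:
  Lat: degrees = first 2 digits = 35, minutes = 9.62; 35 + 9.62/60 = 35.160333
  S → negative
  Lon: degrees = first 3 digits = 165, minutes = 10.7998; 165 + 10.7998/60 = 165.179997
  E → positive
Point 5:
  Lat: split at 2 digits → 62° and 28.2172′; 62 + 28.2172/60 = 62.470287
  N ⇒ keep positive
  λ: degrees = first 3 digits = 85, minutes = 47.5213; 85 + 47.5213/60 = 85.792022
  E → positive

1. -59.76419, -179.50300
2. -5.51962, -0.45125
3. -32.88083, -0.81580
4. -35.16033, 165.18000
5. 62.47029, 85.79202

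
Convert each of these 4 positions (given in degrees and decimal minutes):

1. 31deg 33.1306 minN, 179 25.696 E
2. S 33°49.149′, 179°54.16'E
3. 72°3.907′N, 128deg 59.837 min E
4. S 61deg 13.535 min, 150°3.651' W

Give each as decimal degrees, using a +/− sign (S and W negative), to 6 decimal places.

1. 31.552177, 179.428267
2. -33.819150, 179.902667
3. 72.065117, 128.997283
4. -61.225583, -150.060850

Point 1:
  Lat: 31 + 33.1306/60 = 31.5521767
  N → positive
  λ: 179 + 25.696/60 = 179.4282667
  E → positive
Point 2:
  Lat: 49.149′ = 0.819150°; total 33.8191500
  S → negative
  Lon: 179 + 54.16/60 = 179.9026667
  E → positive
Point 3:
  Latitude: 3.907′ = 0.065117°; total 72.0651167
  N → positive
  Lon: 59.837′ = 0.997283°; total 128.9972833
  E → positive
Point 4:
  Lat: 13.535′ = 0.225583°; total 61.2255833
  hemisphere S, so the sign is −
  Lon: 3.651′ = 0.060850°; total 150.0608500
  W → negative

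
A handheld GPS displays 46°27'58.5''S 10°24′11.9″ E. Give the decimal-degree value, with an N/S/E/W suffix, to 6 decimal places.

46.466250° S, 10.403306° E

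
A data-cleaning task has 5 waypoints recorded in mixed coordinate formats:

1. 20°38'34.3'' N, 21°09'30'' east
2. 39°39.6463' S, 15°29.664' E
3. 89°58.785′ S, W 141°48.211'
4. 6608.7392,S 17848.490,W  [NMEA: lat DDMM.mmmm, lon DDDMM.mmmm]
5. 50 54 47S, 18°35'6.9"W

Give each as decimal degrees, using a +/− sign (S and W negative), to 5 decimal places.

1. 20.64286, 21.15833
2. -39.66077, 15.49440
3. -89.97975, -141.80352
4. -66.14565, -178.80817
5. -50.91306, -18.58525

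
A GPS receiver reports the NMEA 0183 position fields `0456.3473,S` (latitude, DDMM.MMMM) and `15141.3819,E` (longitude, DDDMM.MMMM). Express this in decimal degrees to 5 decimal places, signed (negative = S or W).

Lat: split at 2 digits → 04° and 56.3473′; 4 + 56.3473/60 = 4.939122
hemisphere S, so the sign is −
λ: degrees = first 3 digits = 151, minutes = 41.3819; 151 + 41.3819/60 = 151.689698
E ⇒ keep positive

-4.93912, 151.68970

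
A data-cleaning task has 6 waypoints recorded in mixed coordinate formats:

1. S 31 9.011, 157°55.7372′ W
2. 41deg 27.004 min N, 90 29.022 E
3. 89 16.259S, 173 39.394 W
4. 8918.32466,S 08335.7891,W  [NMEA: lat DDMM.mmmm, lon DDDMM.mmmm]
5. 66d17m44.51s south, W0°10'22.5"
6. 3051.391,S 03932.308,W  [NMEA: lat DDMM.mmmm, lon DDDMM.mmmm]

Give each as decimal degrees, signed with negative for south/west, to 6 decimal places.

Point 1:
  φ: 9.011′ = 0.150183°; total 31.1501833
  hemisphere S, so the sign is −
  λ: 55.7372′ = 0.928953°; total 157.9289533
  hemisphere W, so the sign is −
Point 2:
  Latitude: 41 + 27.004/60 = 41.4500667
  N ⇒ keep positive
  λ: 90 + 29.022/60 = 90.4837000
  E → positive
Point 3:
  φ: 16.259′ = 0.270983°; total 89.2709833
  S ⇒ negate
  Longitude: 39.394′ = 0.656567°; total 173.6565667
  W → negative
Point 4:
  Latitude: split at 2 digits → 89° and 18.32466′; 89 + 18.32466/60 = 89.3054110
  S ⇒ negate
  Longitude: split at 3 digits → 083° and 35.7891′; 83 + 35.7891/60 = 83.5964850
  W ⇒ negate
Point 5:
  Latitude: 17′ + 44.51″ = 17.74183′; 66 + 17.74183/60 = 66.2956972
  hemisphere S, so the sign is −
  λ: 10′ + 22.5″ = 10.37500′; 0 + 10.37500/60 = 0.1729167
  hemisphere W, so the sign is −
Point 6:
  φ: split at 2 digits → 30° and 51.391′; 30 + 51.391/60 = 30.8565167
  S → negative
  Longitude: degrees = first 3 digits = 39, minutes = 32.308; 39 + 32.308/60 = 39.5384667
  W → negative

1. -31.150183, -157.928953
2. 41.450067, 90.483700
3. -89.270983, -173.656567
4. -89.305411, -83.596485
5. -66.295697, -0.172917
6. -30.856517, -39.538467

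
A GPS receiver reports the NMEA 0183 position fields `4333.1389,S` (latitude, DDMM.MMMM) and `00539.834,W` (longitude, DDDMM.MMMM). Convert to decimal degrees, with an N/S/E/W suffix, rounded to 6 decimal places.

43.552315° S, 5.663900° W

φ: split at 2 digits → 43° and 33.1389′; 43 + 33.1389/60 = 43.5523150
Lon: split at 3 digits → 005° and 39.834′; 5 + 39.834/60 = 5.6639000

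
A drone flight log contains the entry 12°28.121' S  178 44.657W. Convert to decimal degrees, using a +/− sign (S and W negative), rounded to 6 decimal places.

-12.468683, -178.744283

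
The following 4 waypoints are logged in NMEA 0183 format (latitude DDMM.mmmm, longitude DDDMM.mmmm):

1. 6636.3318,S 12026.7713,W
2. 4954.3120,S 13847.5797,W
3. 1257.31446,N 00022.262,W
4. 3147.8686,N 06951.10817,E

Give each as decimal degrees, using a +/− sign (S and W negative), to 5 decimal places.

1. -66.60553, -120.44619
2. -49.90520, -138.79300
3. 12.95524, -0.37103
4. 31.79781, 69.85180

Point 1:
  Latitude: split at 2 digits → 66° and 36.3318′; 66 + 36.3318/60 = 66.605530
  S → negative
  Lon: split at 3 digits → 120° and 26.7713′; 120 + 26.7713/60 = 120.446188
  W → negative
Point 2:
  Lat: split at 2 digits → 49° and 54.312′; 49 + 54.312/60 = 49.905200
  hemisphere S, so the sign is −
  Lon: degrees = first 3 digits = 138, minutes = 47.5797; 138 + 47.5797/60 = 138.792995
  W → negative
Point 3:
  Latitude: split at 2 digits → 12° and 57.31446′; 12 + 57.31446/60 = 12.955241
  N ⇒ keep positive
  Longitude: degrees = first 3 digits = 0, minutes = 22.262; 0 + 22.262/60 = 0.371033
  W ⇒ negate
Point 4:
  φ: degrees = first 2 digits = 31, minutes = 47.8686; 31 + 47.8686/60 = 31.797810
  N → positive
  Lon: split at 3 digits → 069° and 51.10817′; 69 + 51.10817/60 = 69.851803
  E → positive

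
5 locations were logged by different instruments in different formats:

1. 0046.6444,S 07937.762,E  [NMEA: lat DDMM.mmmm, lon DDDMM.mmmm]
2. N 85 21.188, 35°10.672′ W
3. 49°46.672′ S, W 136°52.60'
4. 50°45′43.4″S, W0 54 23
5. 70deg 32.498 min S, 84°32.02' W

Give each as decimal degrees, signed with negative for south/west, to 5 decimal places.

Point 1:
  φ: split at 2 digits → 00° and 46.6444′; 0 + 46.6444/60 = 0.777407
  S ⇒ negate
  Lon: split at 3 digits → 079° and 37.762′; 79 + 37.762/60 = 79.629367
  E → positive
Point 2:
  φ: 21.188′ = 0.353133°; total 85.353133
  N ⇒ keep positive
  Longitude: 35 + 10.672/60 = 35.177867
  W ⇒ negate
Point 3:
  Lat: 49 + 46.672/60 = 49.777867
  S → negative
  Lon: 52.6′ = 0.876667°; total 136.876667
  W ⇒ negate
Point 4:
  Latitude: 50 + 45/60 + 43.4/3600 = 50.762056
  S → negative
  λ: 0° + 54/60 + 23/3600 = 0 + 0.900000 + 0.006389 = 0.906389
  W → negative
Point 5:
  Latitude: 70 + 32.498/60 = 70.541633
  S → negative
  Longitude: 32.02′ = 0.533667°; total 84.533667
  W → negative

1. -0.77741, 79.62937
2. 85.35313, -35.17787
3. -49.77787, -136.87667
4. -50.76206, -0.90639
5. -70.54163, -84.53367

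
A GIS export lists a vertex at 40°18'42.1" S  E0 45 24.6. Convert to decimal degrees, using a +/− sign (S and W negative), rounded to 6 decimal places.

φ: 40° + 18/60 + 42.1/3600 = 40 + 0.300000 + 0.011694 = 40.3116944
S → negative
λ: 0° + 45/60 + 24.6/3600 = 0 + 0.750000 + 0.006833 = 0.7568333
E → positive

-40.311694, 0.756833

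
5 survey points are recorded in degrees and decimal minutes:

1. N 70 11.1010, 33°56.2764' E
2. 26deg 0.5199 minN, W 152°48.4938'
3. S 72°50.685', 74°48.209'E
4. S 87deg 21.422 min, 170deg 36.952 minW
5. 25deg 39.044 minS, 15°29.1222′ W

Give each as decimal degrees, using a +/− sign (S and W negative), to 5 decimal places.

Point 1:
  Latitude: 70 + 11.101/60 = 70.185017
  N → positive
  Lon: 33 + 56.2764/60 = 33.937940
  E → positive
Point 2:
  φ: 26 + 0.5199/60 = 26.008665
  N → positive
  λ: 48.4938′ = 0.808230°; total 152.808230
  hemisphere W, so the sign is −
Point 3:
  φ: 72 + 50.685/60 = 72.844750
  S ⇒ negate
  Lon: 48.209′ = 0.803483°; total 74.803483
  E ⇒ keep positive
Point 4:
  φ: 87 + 21.422/60 = 87.357033
  hemisphere S, so the sign is −
  λ: 170 + 36.952/60 = 170.615867
  W ⇒ negate
Point 5:
  Lat: 25 + 39.044/60 = 25.650733
  hemisphere S, so the sign is −
  λ: 29.1222′ = 0.485370°; total 15.485370
  W ⇒ negate

1. 70.18502, 33.93794
2. 26.00867, -152.80823
3. -72.84475, 74.80348
4. -87.35703, -170.61587
5. -25.65073, -15.48537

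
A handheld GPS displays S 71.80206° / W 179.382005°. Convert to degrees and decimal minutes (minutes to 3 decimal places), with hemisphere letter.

71° 48.124′ S, 179° 22.920′ W

Latitude: minutes = (71.802060 − 71) × 60 = 48.12360
Longitude: 179° + 0.382005 × 60 = 179° 22.92030′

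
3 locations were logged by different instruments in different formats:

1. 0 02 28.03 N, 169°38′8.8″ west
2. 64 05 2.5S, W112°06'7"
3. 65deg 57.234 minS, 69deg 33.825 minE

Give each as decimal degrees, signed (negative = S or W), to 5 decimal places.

1. 0.04112, -169.63578
2. -64.08403, -112.10194
3. -65.95390, 69.56375

Point 1:
  φ: 0° + 2/60 + 28.03/3600 = 0 + 0.033333 + 0.007786 = 0.041119
  N → positive
  Lon: 169 + 38/60 + 8.8/3600 = 169.635778
  W → negative
Point 2:
  φ: 64 + 5/60 + 2.5/3600 = 64.084028
  S → negative
  Lon: 112° + 6/60 + 7/3600 = 112 + 0.100000 + 0.001944 = 112.101944
  hemisphere W, so the sign is −
Point 3:
  φ: 65 + 57.234/60 = 65.953900
  S ⇒ negate
  λ: 69 + 33.825/60 = 69.563750
  E → positive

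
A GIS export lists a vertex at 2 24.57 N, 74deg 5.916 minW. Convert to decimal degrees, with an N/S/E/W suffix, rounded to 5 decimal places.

2.40950° N, 74.09860° W

φ: 24.57′ = 0.409500°; total 2.409500
Longitude: 74 + 5.916/60 = 74.098600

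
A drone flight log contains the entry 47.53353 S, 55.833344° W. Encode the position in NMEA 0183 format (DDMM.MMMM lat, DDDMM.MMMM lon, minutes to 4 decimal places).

4732.0118,S / 05550.0006,W

Lat: fractional part 0.533530 → 32.011800 minutes
Lon: 55° + 0.833344 × 60 = 55° 50.000640′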